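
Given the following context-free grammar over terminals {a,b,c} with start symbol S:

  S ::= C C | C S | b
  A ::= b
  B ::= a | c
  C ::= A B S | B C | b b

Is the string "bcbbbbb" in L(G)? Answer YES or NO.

CNF form of G:
  S -> C C | C S | b
  A -> b
  B -> a | c
  C -> A X1 | B C | T0 T0
  T0 -> b
  X1 -> B S

CYK fill:
  [0..0]={A,S,T0}  "b"  orig:{A,S}
  [1..1]={B}  "c"
  [2..2]={A,S,T0}  "b"  orig:{A,S}
  [3..3]={A,S,T0}  "b"  orig:{A,S}
  [4..4]={A,S,T0}  "b"  orig:{A,S}
  [5..5]={A,S,T0}  "b"  orig:{A,S}
  [6..6]={A,S,T0}  "b"  orig:{A,S}
  [0..1]=∅  "bc"
  [1..2]={X1}  "cb"  orig:{}
  [2..3]={C}  "bb"
  [3..4]={C}  "bb"
  [4..5]={C}  "bb"
  [5..6]={C}  "bb"
  [0..2]={C}  "bcb"
  [1..3]={C}  "cbb"
  [2..4]={S}  "bbb"
  [3..5]={S}  "bbb"
  [4..6]={S}  "bbb"
  [0..3]={S}  "bcbb"
  [1..4]={S,X1}  "cbbb"  orig:{S}
  [2..5]={S}  "bbbb"
  [3..6]={S}  "bbbb"
  [0..4]={C,S}  "bcbbb"
  [1..5]={S,X1}  "cbbbb"  orig:{S}
  [2..6]={S}  "bbbbb"
  [0..5]={C,S}  "bcbbbb"
  [1..6]={S,X1}  "cbbbbb"  orig:{S}
  [0..6]={C,S}  "bcbbbbb"

S ∈ T[0,6] ⇒ YES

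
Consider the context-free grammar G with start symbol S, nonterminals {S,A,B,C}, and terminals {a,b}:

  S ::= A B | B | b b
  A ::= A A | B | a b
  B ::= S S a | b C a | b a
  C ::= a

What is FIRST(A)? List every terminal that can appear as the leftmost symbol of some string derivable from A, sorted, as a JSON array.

FIRST sets, iterate to fixpoint:
round 1:
  A via A→a b: +{a}
  B via B→b C a: +{b}
  C via C→a: +{a}
  S via S→A B: +{a}
  S via S→B: +{b}
  S: {a,b}  A: {a}  B: {b}  C: {a}
round 2:
  A via A→B: +{b}
  B via B→S S a: +{a}
  S: {a,b}  A: {a,b}  B: {a,b}  C: {a}
round 3: — fixpoint
  S: {a,b}  A: {a,b}  B: {a,b}  C: {a}

FIRST(A) = ["a", "b"]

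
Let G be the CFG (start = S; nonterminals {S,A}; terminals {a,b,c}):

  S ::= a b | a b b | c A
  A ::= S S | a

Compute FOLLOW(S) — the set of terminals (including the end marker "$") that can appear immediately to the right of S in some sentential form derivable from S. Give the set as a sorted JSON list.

FIRST iteration:
iter 1:
  A via A→a: +{a}
  S via S→a b: +{a}
  S via S→c A: +{c}
  FIRST[S]={a,c}  FIRST[A]={a}
iter 2:
  A via A→S S: +{c}
  FIRST[S]={a,c}  FIRST[A]={a,c}
iter 3: (stable)
  FIRST[S]={a,c}  FIRST[A]={a,c}

FOLLOW sets:
seed FOLLOW(S) with $
[1]
  A→S S: FOLLOW(S) ⊇ FIRST(S) = {a,c}; new: +{a,c}
  S→c A: FOLLOW(A) ⊇ FOLLOW(S) ⊇ {$,a,c}; new: +{$,a,c}
  S: {$,a,c}  A: {$,a,c}
[2] (stable)
  S: {$,a,c}  A: {$,a,c}

FOLLOW(S) = ["$", "a", "c"]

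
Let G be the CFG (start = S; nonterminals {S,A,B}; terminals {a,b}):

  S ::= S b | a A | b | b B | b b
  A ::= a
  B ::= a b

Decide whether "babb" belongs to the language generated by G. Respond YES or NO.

Convert to CNF:
  S -> S T1 | T0 A | T1 B | T1 T1 | b
  A -> a
  B -> T0 T1
  T0 -> a
  T1 -> b

CYK fill:
  [0..0]={S,T1}  "b"  orig:{S}
  [1..1]={A,T0}  "a"  orig:{A}
  [2..2]={S,T1}  "b"  orig:{S}
  [3..3]={S,T1}  "b"  orig:{S}
  [0..1]=∅  "ba"
  [1..2]={B}  "ab"
  [2..3]={S}  "bb"
  [0..2]={S}  "bab"
  [1..3]=∅  "abb"
  [0..3]={S}  "babb"

S ∈ T[0,3] ⇒ YES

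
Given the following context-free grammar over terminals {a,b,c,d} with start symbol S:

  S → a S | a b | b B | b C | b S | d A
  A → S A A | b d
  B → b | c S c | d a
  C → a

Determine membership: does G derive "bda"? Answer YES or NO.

CNF form of G:
  S -> T0 B | T0 C | T0 S | T1 A | T3 S | T3 T0
  A -> S X4 | T0 T1
  B -> T1 T3 | T2 X5 | b
  C -> a
  T0 -> b
  T1 -> d
  T2 -> c
  T3 -> a
  X4 -> A A
  X5 -> S T2

CYK table (by increasing span):
  T[0,0] 'b' = {B,T0}  orig:{B}
  T[1,1] 'd' = {T1}  orig:{}
  T[2,2] 'a' = {C,T3}  orig:{C}
  T[0,1] 'bd' = {A}
  T[1,2] 'da' = {B}
  T[0,2] 'bda' = {S}

S ∈ T[0,2] ⇒ YES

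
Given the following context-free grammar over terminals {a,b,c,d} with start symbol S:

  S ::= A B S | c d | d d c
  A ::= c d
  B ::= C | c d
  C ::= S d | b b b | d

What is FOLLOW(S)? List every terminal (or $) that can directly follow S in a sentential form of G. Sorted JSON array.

Compute FIRST by fixpoint:
[1]
  A via A→c d: +{c}
  B via B→c d: +{c}
  C via C→b b b: +{b}
  C via C→d: +{d}
  S via S→A B S: +{c}
  S via S→d d c: +{d}
  FIRST(S)={c,d}  FIRST(A)={c}  FIRST(B)={c}  FIRST(C)={b,d}
[2]
  B via B→C: +{b,d}
  C via C→S d: +{c}
  FIRST(S)={c,d}  FIRST(A)={c}  FIRST(B)={b,c,d}  FIRST(C)={b,c,d}
[3] (stable)
  FIRST(S)={c,d}  FIRST(A)={c}  FIRST(B)={b,c,d}  FIRST(C)={b,c,d}

Compute FOLLOW by fixpoint:
seed FOLLOW(S) with $
[1]
  C→S d: FOLLOW(S) ⊇ FIRST(d) = {d}; new: +{d}
  S→A B S: FOLLOW(A) ⊇ FIRST(B) = {b,c,d}; new: +{b,c,d}
  S→A B S: FOLLOW(B) ⊇ FIRST(S) = {c,d}; new: +{c,d}
  FOLLOW(S)={$,d}  FOLLOW(A)={b,c,d}  FOLLOW(B)={c,d}  FOLLOW(C)={}
[2]
  B→C: FOLLOW(C) ⊇ FOLLOW(B) ⊇ {c,d}; new: +{c,d}
  FOLLOW(S)={$,d}  FOLLOW(A)={b,c,d}  FOLLOW(B)={c,d}  FOLLOW(C)={c,d}
[3] (no change)
  FOLLOW(S)={$,d}  FOLLOW(A)={b,c,d}  FOLLOW(B)={c,d}  FOLLOW(C)={c,d}

FOLLOW(S) = ["$", "d"]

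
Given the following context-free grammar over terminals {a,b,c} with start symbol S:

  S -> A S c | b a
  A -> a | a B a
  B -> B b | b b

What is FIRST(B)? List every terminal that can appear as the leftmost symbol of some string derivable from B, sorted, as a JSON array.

Compute FIRST by fixpoint:
[1]
  A via A→a: +{a}
  B via B→b b: +{b}
  S via S→A S c: +{a}
  S via S→b a: +{b}
  FIRST[S]={a,b}  FIRST[A]={a}  FIRST[B]={b}
[2] — fixpoint
  FIRST[S]={a,b}  FIRST[A]={a}  FIRST[B]={b}

FIRST(B) = ["b"]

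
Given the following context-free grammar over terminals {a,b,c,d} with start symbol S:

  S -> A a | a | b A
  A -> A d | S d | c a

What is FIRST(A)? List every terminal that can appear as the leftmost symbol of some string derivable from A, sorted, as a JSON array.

FIRST iteration:
pass 1:
  A via A→c a: +{c}
  S via S→A a: +{c}
  S via S→a: +{a}
  S via S→b A: +{b}
  S: {a,b,c}  A: {c}
pass 2:
  A via A→S d: +{a,b}
  S: {a,b,c}  A: {a,b,c}
pass 3: (stable)
  S: {a,b,c}  A: {a,b,c}

FIRST(A) = ["a", "b", "c"]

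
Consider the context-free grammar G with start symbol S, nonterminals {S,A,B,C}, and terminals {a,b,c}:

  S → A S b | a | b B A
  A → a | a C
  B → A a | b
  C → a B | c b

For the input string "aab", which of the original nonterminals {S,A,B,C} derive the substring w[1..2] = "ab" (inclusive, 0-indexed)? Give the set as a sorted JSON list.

CNF form of G:
  S -> A X3 | T2 X4 | a
  A -> T0 C | a
  B -> A T0 | b
  C -> T0 B | T1 T2
  T0 -> a
  T1 -> c
  T2 -> b
  X3 -> S T2
  X4 -> B A

Fill CYK table bottom-up (cells [i..j] with 1 ≤ i ≤ j ≤ 2 only):
  T[1,1] 'a' = {A,S,T0}  orig:{A,S}
  T[2,2] 'b' = {B,T2}  orig:{B}
  T[1,2] 'ab' = {C,X3}  orig:{C}

Original NTs in T[1,2] deriving "ab": ["C"]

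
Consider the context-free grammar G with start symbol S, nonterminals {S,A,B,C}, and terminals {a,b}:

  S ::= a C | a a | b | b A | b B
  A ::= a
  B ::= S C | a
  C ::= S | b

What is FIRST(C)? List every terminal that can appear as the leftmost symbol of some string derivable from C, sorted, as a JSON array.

FIRST iteration:
pass 1:
  A via A→a: +{a}
  B via B→a: +{a}
  C via C→b: +{b}
  S via S→a C: +{a}
  S via S→b: +{b}
  FIRST(S)={a,b}  FIRST(A)={a}  FIRST(B)={a}  FIRST(C)={b}
pass 2:
  B via B→S C: +{b}
  C via C→S: +{a}
  FIRST(S)={a,b}  FIRST(A)={a}  FIRST(B)={a,b}  FIRST(C)={a,b}
pass 3: — fixpoint
  FIRST(S)={a,b}  FIRST(A)={a}  FIRST(B)={a,b}  FIRST(C)={a,b}

FIRST(C) = ["a", "b"]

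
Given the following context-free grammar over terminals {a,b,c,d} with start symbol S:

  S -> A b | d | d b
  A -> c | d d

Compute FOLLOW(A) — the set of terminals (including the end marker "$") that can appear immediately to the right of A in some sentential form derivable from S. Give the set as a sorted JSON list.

FIRST sets, iterate to fixpoint:
round 1:
  A via A→c: +{c}
  A via A→d d: +{d}
  S via S→A b: +{c,d}
  FIRST(S)={c,d}  FIRST(A)={c,d}
round 2: — fixpoint
  FIRST(S)={c,d}  FIRST(A)={c,d}

FOLLOW iteration:
seed FOLLOW(S) with $
pass 1:
  S→A b: FOLLOW(A) ⊇ FIRST(b) = {b}; new: +{b}
  FOLLOW[S]={$}  FOLLOW[A]={b}
pass 2: — fixpoint
  FOLLOW[S]={$}  FOLLOW[A]={b}

FOLLOW(A) = ["b"]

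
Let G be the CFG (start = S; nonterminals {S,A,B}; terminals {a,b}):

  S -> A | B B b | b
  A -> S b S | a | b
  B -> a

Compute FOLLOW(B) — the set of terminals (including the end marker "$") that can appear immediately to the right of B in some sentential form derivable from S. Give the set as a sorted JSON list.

FIRST iteration:
round 1:
  A via A→a: +{a}
  A via A→b: +{b}
  B via B→a: +{a}
  S via S→A: +{a,b}
  S: {a,b}  A: {a,b}  B: {a}
round 2: done
  S: {a,b}  A: {a,b}  B: {a}

FOLLOW sets:
initialize: $ ∈ FOLLOW(S)
iter 1:
  A→S b S: FOLLOW(S) ⊇ FIRST(b) = {b}; new: +{b}
  S→A: FOLLOW(A) ⊇ FOLLOW(S) ⊇ {$,b}; new: +{$,b}
  S→B B b: FOLLOW(B) ⊇ FIRST(B) = {a}; new: +{a}
  S→B B b: FOLLOW(B) ⊇ FIRST(b) = {b}; new: +{b}
  FOLLOW(S)={$,b}  FOLLOW(A)={$,b}  FOLLOW(B)={a,b}
iter 2: done
  FOLLOW(S)={$,b}  FOLLOW(A)={$,b}  FOLLOW(B)={a,b}

FOLLOW(B) = ["a", "b"]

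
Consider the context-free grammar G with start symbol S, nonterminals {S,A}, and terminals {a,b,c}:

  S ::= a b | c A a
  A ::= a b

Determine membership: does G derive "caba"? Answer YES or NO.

CNF form of G:
  S -> T0 T1 | T2 X3
  A -> T0 T1
  T0 -> a
  T1 -> b
  T2 -> c
  X3 -> A T0

CYK fill:
  T[0,0] 'c' = {T2}  orig:{}
  T[1,1] 'a' = {T0}  orig:{}
  T[2,2] 'b' = {T1}  orig:{}
  T[3,3] 'a' = {T0}  orig:{}
  T[0,1] 'ca' = ∅
  T[1,2] 'ab' = {A,S}
  T[2,3] 'ba' = ∅
  T[0,2] 'cab' = ∅
  T[1,3] 'aba' = {X3}  orig:{}
  T[0,3] 'caba' = {S}

S ∈ T[0,3] ⇒ YES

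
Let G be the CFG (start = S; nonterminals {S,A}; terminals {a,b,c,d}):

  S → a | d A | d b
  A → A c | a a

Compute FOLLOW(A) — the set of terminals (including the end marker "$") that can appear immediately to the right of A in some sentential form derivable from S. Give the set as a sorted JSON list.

Compute FIRST by fixpoint:
iter 1:
  A via A→a a: +{a}
  S via S→a: +{a}
  S via S→d A: +{d}
  FIRST(S)={a,d}  FIRST(A)={a}
iter 2: done
  FIRST(S)={a,d}  FIRST(A)={a}

FOLLOW iteration:
initialize: $ ∈ FOLLOW(S)
[1]
  A→A c: FOLLOW(A) ⊇ FIRST(c) = {c}; new: +{c}
  S→d A: FOLLOW(A) ⊇ FOLLOW(S) ⊇ {$}; new: +{$}
  FOLLOW(S)={$}  FOLLOW(A)={$,c}
[2] (no change)
  FOLLOW(S)={$}  FOLLOW(A)={$,c}

FOLLOW(A) = ["$", "c"]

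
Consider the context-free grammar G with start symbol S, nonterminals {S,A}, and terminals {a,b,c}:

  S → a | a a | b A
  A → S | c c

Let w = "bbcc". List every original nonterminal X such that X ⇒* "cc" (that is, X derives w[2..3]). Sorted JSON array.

CNF form of G:
  S -> T0 T0 | T1 A | a
  A -> T0 T0 | T1 A | T2 T2 | a
  T0 -> a
  T1 -> b
  T2 -> c

CYK table (by increasing span) (cells [i..j] with 2 ≤ i ≤ j ≤ 3 only):
  [2..2]={T2}  "c"  orig:{}
  [3..3]={T2}  "c"  orig:{}
  [2..3]={A}  "cc"

Original NTs in T[2,3] deriving "cc": ["A"]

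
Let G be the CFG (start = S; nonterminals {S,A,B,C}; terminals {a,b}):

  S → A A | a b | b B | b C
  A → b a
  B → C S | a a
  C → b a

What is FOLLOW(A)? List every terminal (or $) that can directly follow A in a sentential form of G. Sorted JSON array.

FIRST iteration:
iter 1:
  A via A→b a: +{b}
  B via B→a a: +{a}
  C via C→b a: +{b}
  S via S→A A: +{b}
  S via S→a b: +{a}
  FIRST[S]={a,b}  FIRST[A]={b}  FIRST[B]={a}  FIRST[C]={b}
iter 2:
  B via B→C S: +{b}
  FIRST[S]={a,b}  FIRST[A]={b}  FIRST[B]={a,b}  FIRST[C]={b}
iter 3: done
  FIRST[S]={a,b}  FIRST[A]={b}  FIRST[B]={a,b}  FIRST[C]={b}

Compute FOLLOW by fixpoint:
seed FOLLOW(S) with $
round 1:
  B→C S: FOLLOW(C) ⊇ FIRST(S) = {a,b}; new: +{a,b}
  S→A A: FOLLOW(A) ⊇ FIRST(A) = {b}; new: +{b}
  S→A A: FOLLOW(A) ⊇ FOLLOW(S) ⊇ {$}; new: +{$}
  S→b B: FOLLOW(B) ⊇ FOLLOW(S) ⊇ {$}; new: +{$}
  S→b C: FOLLOW(C) ⊇ FOLLOW(S) ⊇ {$}; new: +{$}
  FOLLOW[S]={$}  FOLLOW[A]={$,b}  FOLLOW[B]={$}  FOLLOW[C]={$,a,b}
round 2: (no change)
  FOLLOW[S]={$}  FOLLOW[A]={$,b}  FOLLOW[B]={$}  FOLLOW[C]={$,a,b}

FOLLOW(A) = ["$", "b"]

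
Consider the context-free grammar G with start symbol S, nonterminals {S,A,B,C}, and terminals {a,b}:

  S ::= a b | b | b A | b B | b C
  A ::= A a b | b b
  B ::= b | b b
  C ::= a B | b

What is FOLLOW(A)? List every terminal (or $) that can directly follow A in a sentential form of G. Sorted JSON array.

FIRST sets, iterate to fixpoint:
round 1:
  A via A→b b: +{b}
  B via B→b: +{b}
  C via C→a B: +{a}
  C via C→b: +{b}
  S via S→a b: +{a}
  S via S→b: +{b}
  FIRST(S)={a,b}  FIRST(A)={b}  FIRST(B)={b}  FIRST(C)={a,b}
round 2: done
  FIRST(S)={a,b}  FIRST(A)={b}  FIRST(B)={b}  FIRST(C)={a,b}

FOLLOW iteration:
FOLLOW(S) := {$}
round 1:
  A→A a b: FOLLOW(A) ⊇ FIRST(a) = {a}; new: +{a}
  S→b A: FOLLOW(A) ⊇ FOLLOW(S) ⊇ {$}; new: +{$}
  S→b B: FOLLOW(B) ⊇ FOLLOW(S) ⊇ {$}; new: +{$}
  S→b C: FOLLOW(C) ⊇ FOLLOW(S) ⊇ {$}; new: +{$}
  FOLLOW[S]={$}  FOLLOW[A]={$,a}  FOLLOW[B]={$}  FOLLOW[C]={$}
round 2: done
  FOLLOW[S]={$}  FOLLOW[A]={$,a}  FOLLOW[B]={$}  FOLLOW[C]={$}

FOLLOW(A) = ["$", "a"]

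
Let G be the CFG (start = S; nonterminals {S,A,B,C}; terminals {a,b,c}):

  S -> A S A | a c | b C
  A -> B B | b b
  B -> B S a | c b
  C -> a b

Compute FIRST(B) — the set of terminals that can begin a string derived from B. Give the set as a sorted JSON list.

FIRST sets, iterate to fixpoint:
pass 1:
  A via A→b b: +{b}
  B via B→c b: +{c}
  C via C→a b: +{a}
  S via S→A S A: +{b}
  S via S→a c: +{a}
  FIRST(S)={a,b}  FIRST(A)={b}  FIRST(B)={c}  FIRST(C)={a}
pass 2:
  A via A→B B: +{c}
  S via S→A S A: +{c}
  FIRST(S)={a,b,c}  FIRST(A)={b,c}  FIRST(B)={c}  FIRST(C)={a}
pass 3: (stable)
  FIRST(S)={a,b,c}  FIRST(A)={b,c}  FIRST(B)={c}  FIRST(C)={a}

FIRST(B) = ["c"]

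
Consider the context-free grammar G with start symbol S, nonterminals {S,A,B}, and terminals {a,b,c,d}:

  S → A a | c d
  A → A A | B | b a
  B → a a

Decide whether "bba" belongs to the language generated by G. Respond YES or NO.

Convert to CNF:
  S -> A T0 | T2 T3
  A -> A A | T0 T0 | T1 T0
  B -> T0 T0
  T0 -> a
  T1 -> b
  T2 -> c
  T3 -> d

Fill CYK table bottom-up:
  T[0,0] 'b' = {T1}  orig:{}
  T[1,1] 'b' = {T1}  orig:{}
  T[2,2] 'a' = {T0}  orig:{}
  T[0,1] 'bb' = ∅
  T[1,2] 'ba' = {A}
  T[0,2] 'bba' = ∅

S ∉ T[0,2] ⇒ NO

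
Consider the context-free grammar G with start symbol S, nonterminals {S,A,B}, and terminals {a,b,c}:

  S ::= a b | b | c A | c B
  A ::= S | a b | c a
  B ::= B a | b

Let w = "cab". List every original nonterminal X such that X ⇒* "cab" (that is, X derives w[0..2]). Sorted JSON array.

Convert to CNF:
  S -> T0 T1 | T2 A | T2 B | b
  A -> T0 T1 | T2 A | T2 B | T2 T0 | b
  B -> B T0 | b
  T0 -> a
  T1 -> b
  T2 -> c

Fill CYK table bottom-up (cells [i..j] with 0 ≤ i ≤ j ≤ 2 only):
  [0..0]={T2}  "c"  orig:{}
  [1..1]={T0}  "a"  orig:{}
  [2..2]={A,B,S,T1}  "b"  orig:{A,B,S}
  [0..1]={A}  "ca"
  [1..2]={A,S}  "ab"
  [0..2]={A,S}  "cab"

Original NTs in T[0,2] deriving "cab": ["A", "S"]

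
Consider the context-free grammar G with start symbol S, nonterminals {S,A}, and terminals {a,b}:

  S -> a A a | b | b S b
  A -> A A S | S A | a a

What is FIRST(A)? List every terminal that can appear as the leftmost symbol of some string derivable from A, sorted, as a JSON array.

FIRST sets, iterate to fixpoint:
pass 1:
  A via A→a a: +{a}
  S via S→a A a: +{a}
  S via S→b: +{b}
  FIRST[S]={a,b}  FIRST[A]={a}
pass 2:
  A via A→S A: +{b}
  FIRST[S]={a,b}  FIRST[A]={a,b}
pass 3: (no change)
  FIRST[S]={a,b}  FIRST[A]={a,b}

FIRST(A) = ["a", "b"]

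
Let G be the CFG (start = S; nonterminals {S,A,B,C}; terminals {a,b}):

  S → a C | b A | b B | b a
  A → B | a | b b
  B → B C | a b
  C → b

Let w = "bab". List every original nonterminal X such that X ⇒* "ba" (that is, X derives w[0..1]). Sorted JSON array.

CNF form of G:
  S -> T0 C | T1 A | T1 B | T1 T0
  A -> B C | T0 T1 | T1 T1 | a
  B -> B C | T0 T1
  C -> b
  T0 -> a
  T1 -> b

Fill CYK table bottom-up, restricted to cells inside w[0..1]:
  cell(0,0) b: {C,T1}  orig:{C}
  cell(1,1) a: {A,T0}  orig:{A}
  cell(0,1) ba: {S}

Original NTs in T[0,1] deriving "ba": ["S"]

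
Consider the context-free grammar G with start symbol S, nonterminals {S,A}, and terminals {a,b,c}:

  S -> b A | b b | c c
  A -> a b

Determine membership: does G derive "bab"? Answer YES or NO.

CNF form of G:
  S -> T1 A | T1 T1 | T2 T2
  A -> T0 T1
  T0 -> a
  T1 -> b
  T2 -> c

Fill CYK table bottom-up:
  [0..0]={T1}  "b"  orig:{}
  [1..1]={T0}  "a"  orig:{}
  [2..2]={T1}  "b"  orig:{}
  [0..1]=∅  "ba"
  [1..2]={A}  "ab"
  [0..2]={S}  "bab"

S ∈ T[0,2] ⇒ YES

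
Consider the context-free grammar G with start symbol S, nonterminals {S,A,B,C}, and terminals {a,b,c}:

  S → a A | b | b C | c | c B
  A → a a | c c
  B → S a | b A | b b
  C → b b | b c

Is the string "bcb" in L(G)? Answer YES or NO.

Convert to CNF:
  S -> T0 A | T1 B | T2 C | b | c
  A -> T0 T0 | T1 T1
  B -> S T0 | T2 A | T2 T2
  C -> T2 T1 | T2 T2
  T0 -> a
  T1 -> c
  T2 -> b

Fill CYK table bottom-up:
  [0..0]={S,T2}  "b"  orig:{S}
  [1..1]={S,T1}  "c"  orig:{S}
  [2..2]={S,T2}  "b"  orig:{S}
  [0..1]={C}  "bc"
  [1..2]=∅  "cb"
  [0..2]=∅  "bcb"

S ∉ T[0,2] ⇒ NO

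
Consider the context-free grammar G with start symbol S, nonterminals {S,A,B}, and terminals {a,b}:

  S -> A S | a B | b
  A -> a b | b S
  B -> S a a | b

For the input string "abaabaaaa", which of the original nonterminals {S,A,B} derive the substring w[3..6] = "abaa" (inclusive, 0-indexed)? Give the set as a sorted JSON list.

CNF form of G:
  S -> A S | T0 B | b
  A -> T0 T1 | T1 S
  B -> S X2 | b
  T0 -> a
  T1 -> b
  X2 -> T0 T0

CYK fill, restricted to cells inside w[3..6]:
  cell(3,3) a: {T0}  orig:{}
  cell(4,4) b: {B,S,T1}  orig:{B,S}
  cell(5,5) a: {T0}  orig:{}
  cell(6,6) a: {T0}  orig:{}
  cell(3,4) ab: {A,S}
  cell(4,5) ba: ∅
  cell(5,6) aa: {X2}  orig:{}
  cell(3,5) aba: ∅
  cell(4,6) baa: {B}
  cell(3,6) abaa: {B,S}

Original NTs in T[3,6] deriving "abaa": ["B", "S"]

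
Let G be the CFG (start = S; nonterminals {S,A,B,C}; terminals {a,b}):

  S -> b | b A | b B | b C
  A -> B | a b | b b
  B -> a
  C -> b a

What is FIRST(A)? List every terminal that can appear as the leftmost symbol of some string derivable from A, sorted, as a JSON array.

Compute FIRST by fixpoint:
pass 1:
  A via A→a b: +{a}
  A via A→b b: +{b}
  B via B→a: +{a}
  C via C→b a: +{b}
  S via S→b: +{b}
  S: {b}  A: {a,b}  B: {a}  C: {b}
pass 2: — fixpoint
  S: {b}  A: {a,b}  B: {a}  C: {b}

FIRST(A) = ["a", "b"]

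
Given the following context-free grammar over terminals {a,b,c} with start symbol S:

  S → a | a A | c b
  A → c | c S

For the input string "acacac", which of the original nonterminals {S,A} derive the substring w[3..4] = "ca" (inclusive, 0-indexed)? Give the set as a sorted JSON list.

Convert to CNF:
  S -> T0 T2 | T1 A | a
  A -> T0 S | c
  T0 -> c
  T1 -> a
  T2 -> b

CYK fill, restricted to cells inside w[3..4]:
  T[3,3] 'c' = {A,T0}  orig:{A}
  T[4,4] 'a' = {S,T1}  orig:{S}
  T[3,4] 'ca' = {A}

Original NTs in T[3,4] deriving "ca": ["A"]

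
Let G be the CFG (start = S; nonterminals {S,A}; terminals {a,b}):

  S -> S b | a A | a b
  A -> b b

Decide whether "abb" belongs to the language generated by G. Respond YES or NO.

Convert to CNF:
  S -> S T0 | T1 A | T1 T0
  A -> T0 T0
  T0 -> b
  T1 -> a

CYK fill:
  T[0,0] 'a' = {T1}  orig:{}
  T[1,1] 'b' = {T0}  orig:{}
  T[2,2] 'b' = {T0}  orig:{}
  T[0,1] 'ab' = {S}
  T[1,2] 'bb' = {A}
  T[0,2] 'abb' = {S}

S ∈ T[0,2] ⇒ YES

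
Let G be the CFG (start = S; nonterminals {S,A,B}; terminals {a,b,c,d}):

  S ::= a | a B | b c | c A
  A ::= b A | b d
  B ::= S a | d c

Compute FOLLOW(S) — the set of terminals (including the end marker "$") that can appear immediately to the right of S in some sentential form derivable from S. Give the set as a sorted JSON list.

Compute FIRST by fixpoint:
[1]
  A via A→b A: +{b}
  B via B→d c: +{d}
  S via S→a: +{a}
  S via S→b c: +{b}
  S via S→c A: +{c}
  FIRST[S]={a,b,c}  FIRST[A]={b}  FIRST[B]={d}
[2]
  B via B→S a: +{a,b,c}
  FIRST[S]={a,b,c}  FIRST[A]={b}  FIRST[B]={a,b,c,d}
[3] done
  FIRST[S]={a,b,c}  FIRST[A]={b}  FIRST[B]={a,b,c,d}

FOLLOW sets:
seed FOLLOW(S) with $
pass 1:
  B→S a: FOLLOW(S) ⊇ FIRST(a) = {a}; new: +{a}
  S→a B: FOLLOW(B) ⊇ FOLLOW(S) ⊇ {$,a}; new: +{$,a}
  S→c A: FOLLOW(A) ⊇ FOLLOW(S) ⊇ {$,a}; new: +{$,a}
  FOLLOW(S)={$,a}  FOLLOW(A)={$,a}  FOLLOW(B)={$,a}
pass 2: done
  FOLLOW(S)={$,a}  FOLLOW(A)={$,a}  FOLLOW(B)={$,a}

FOLLOW(S) = ["$", "a"]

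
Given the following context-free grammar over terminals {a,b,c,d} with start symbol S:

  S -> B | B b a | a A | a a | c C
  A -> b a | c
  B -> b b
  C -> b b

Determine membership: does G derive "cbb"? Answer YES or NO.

CNF form of G:
  S -> B X3 | T0 T0 | T1 A | T1 T1 | T2 C
  A -> T0 T1 | c
  B -> T0 T0
  C -> T0 T0
  T0 -> b
  T1 -> a
  T2 -> c
  X3 -> T0 T1

Fill CYK table bottom-up:
  T[0,0] 'c' = {A,T2}  orig:{A}
  T[1,1] 'b' = {T0}  orig:{}
  T[2,2] 'b' = {T0}  orig:{}
  T[0,1] 'cb' = ∅
  T[1,2] 'bb' = {B,C,S}
  T[0,2] 'cbb' = {S}

S ∈ T[0,2] ⇒ YES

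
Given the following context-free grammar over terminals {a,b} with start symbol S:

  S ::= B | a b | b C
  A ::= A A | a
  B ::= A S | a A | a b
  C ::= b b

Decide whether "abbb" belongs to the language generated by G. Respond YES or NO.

CNF form of G:
  S -> A S | T0 A | T0 T1 | T1 C
  A -> A A | a
  B -> A S | T0 A | T0 T1
  C -> T1 T1
  T0 -> a
  T1 -> b

CYK table (by increasing span):
  cell(0,0) a: {A,T0}  orig:{A}
  cell(1,1) b: {T1}  orig:{}
  cell(2,2) b: {T1}  orig:{}
  cell(3,3) b: {T1}  orig:{}
  cell(0,1) ab: {B,S}
  cell(1,2) bb: {C}
  cell(2,3) bb: {C}
  cell(0,2) abb: ∅
  cell(1,3) bbb: {S}
  cell(0,3) abbb: {B,S}

S ∈ T[0,3] ⇒ YES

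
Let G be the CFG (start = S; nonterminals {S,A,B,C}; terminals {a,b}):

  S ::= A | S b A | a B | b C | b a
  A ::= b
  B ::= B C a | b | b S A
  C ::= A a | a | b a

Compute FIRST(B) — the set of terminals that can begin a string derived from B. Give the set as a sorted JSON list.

FIRST sets, iterate to fixpoint:
round 1:
  A via A→b: +{b}
  B via B→b: +{b}
  C via C→A a: +{b}
  C via C→a: +{a}
  S via S→A: +{b}
  S via S→a B: +{a}
  S: {a,b}  A: {b}  B: {b}  C: {a,b}
round 2: — fixpoint
  S: {a,b}  A: {b}  B: {b}  C: {a,b}

FIRST(B) = ["b"]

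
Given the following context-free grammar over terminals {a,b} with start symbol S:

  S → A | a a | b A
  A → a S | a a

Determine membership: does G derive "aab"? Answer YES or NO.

Convert to CNF:
  S -> T0 S | T0 T0 | T1 A
  A -> T0 S | T0 T0
  T0 -> a
  T1 -> b

CYK table (by increasing span):
  cell(0,0) a: {T0}  orig:{}
  cell(1,1) a: {T0}  orig:{}
  cell(2,2) b: {T1}  orig:{}
  cell(0,1) aa: {A,S}
  cell(1,2) ab: ∅
  cell(0,2) aab: ∅

S ∉ T[0,2] ⇒ NO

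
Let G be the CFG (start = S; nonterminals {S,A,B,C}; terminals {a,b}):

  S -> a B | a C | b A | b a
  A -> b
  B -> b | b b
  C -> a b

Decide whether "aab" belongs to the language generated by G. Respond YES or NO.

Convert to CNF:
  S -> T0 A | T0 T1 | T1 B | T1 C
  A -> b
  B -> T0 T0 | b
  C -> T1 T0
  T0 -> b
  T1 -> a

Fill CYK table bottom-up:
  T[0,0] 'a' = {T1}  orig:{}
  T[1,1] 'a' = {T1}  orig:{}
  T[2,2] 'b' = {A,B,T0}  orig:{A,B}
  T[0,1] 'aa' = ∅
  T[1,2] 'ab' = {C,S}
  T[0,2] 'aab' = {S}

S ∈ T[0,2] ⇒ YES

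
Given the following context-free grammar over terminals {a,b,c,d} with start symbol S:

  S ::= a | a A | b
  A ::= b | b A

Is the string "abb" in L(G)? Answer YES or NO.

CNF form of G:
  S -> T1 A | a | b
  A -> T0 A | b
  T0 -> b
  T1 -> a

CYK table (by increasing span):
  cell(0,0) a: {S,T1}  orig:{S}
  cell(1,1) b: {A,S,T0}  orig:{A,S}
  cell(2,2) b: {A,S,T0}  orig:{A,S}
  cell(0,1) ab: {S}
  cell(1,2) bb: {A}
  cell(0,2) abb: {S}

S ∈ T[0,2] ⇒ YES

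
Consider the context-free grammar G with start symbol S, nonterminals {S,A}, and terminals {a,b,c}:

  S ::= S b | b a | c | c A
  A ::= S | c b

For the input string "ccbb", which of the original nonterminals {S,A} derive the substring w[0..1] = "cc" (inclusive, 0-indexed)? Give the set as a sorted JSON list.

CNF form of G:
  S -> S T0 | T0 T1 | T2 A | c
  A -> S T0 | T0 T1 | T2 A | T2 T0 | c
  T0 -> b
  T1 -> a
  T2 -> c

CYK fill (cells [i..j] with 0 ≤ i ≤ j ≤ 1 only):
  cell(0,0) c: {A,S,T2}  orig:{A,S}
  cell(1,1) c: {A,S,T2}  orig:{A,S}
  cell(0,1) cc: {A,S}

Original NTs in T[0,1] deriving "cc": ["A", "S"]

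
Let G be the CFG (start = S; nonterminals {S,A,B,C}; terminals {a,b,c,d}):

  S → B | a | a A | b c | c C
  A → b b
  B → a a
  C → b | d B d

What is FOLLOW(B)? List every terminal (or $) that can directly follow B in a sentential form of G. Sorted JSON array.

FIRST sets, iterate to fixpoint:
iter 1:
  A via A→b b: +{b}
  B via B→a a: +{a}
  C via C→b: +{b}
  C via C→d B d: +{d}
  S via S→B: +{a}
  S via S→b c: +{b}
  S via S→c C: +{c}
  S: {a,b,c}  A: {b}  B: {a}  C: {b,d}
iter 2: — fixpoint
  S: {a,b,c}  A: {b}  B: {a}  C: {b,d}

FOLLOW iteration:
FOLLOW(S) := {$}
iter 1:
  C→d B d: FOLLOW(B) ⊇ FIRST(d) = {d}; new: +{d}
  S→B: FOLLOW(B) ⊇ FOLLOW(S) ⊇ {$}; new: +{$}
  S→a A: FOLLOW(A) ⊇ FOLLOW(S) ⊇ {$}; new: +{$}
  S→c C: FOLLOW(C) ⊇ FOLLOW(S) ⊇ {$}; new: +{$}
  FOLLOW[S]={$}  FOLLOW[A]={$}  FOLLOW[B]={$,d}  FOLLOW[C]={$}
iter 2: done
  FOLLOW[S]={$}  FOLLOW[A]={$}  FOLLOW[B]={$,d}  FOLLOW[C]={$}

FOLLOW(B) = ["$", "d"]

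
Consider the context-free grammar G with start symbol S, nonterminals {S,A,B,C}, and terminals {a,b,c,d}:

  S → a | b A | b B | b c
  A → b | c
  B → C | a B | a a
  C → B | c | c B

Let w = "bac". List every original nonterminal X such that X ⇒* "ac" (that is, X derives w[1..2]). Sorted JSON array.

Convert to CNF:
  S -> T2 A | T2 B | T2 T1 | a
  A -> b | c
  B -> T0 B | T0 T0 | T1 B | c
  C -> T0 B | T0 T0 | T1 B | c
  T0 -> a
  T1 -> c
  T2 -> b

CYK table (by increasing span), restricted to cells inside w[1..2]:
  T[1,1] 'a' = {S,T0}  orig:{S}
  T[2,2] 'c' = {A,B,C,T1}  orig:{A,B,C}
  T[1,2] 'ac' = {B,C}

Original NTs in T[1,2] deriving "ac": ["B", "C"]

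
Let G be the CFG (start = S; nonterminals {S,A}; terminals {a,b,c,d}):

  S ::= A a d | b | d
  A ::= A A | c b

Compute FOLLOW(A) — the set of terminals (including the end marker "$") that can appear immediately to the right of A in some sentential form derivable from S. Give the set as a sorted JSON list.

Compute FIRST by fixpoint:
pass 1:
  A via A→c b: +{c}
  S via S→A a d: +{c}
  S via S→b: +{b}
  S via S→d: +{d}
  FIRST(S)={b,c,d}  FIRST(A)={c}
pass 2: done
  FIRST(S)={b,c,d}  FIRST(A)={c}

FOLLOW sets:
seed FOLLOW(S) with $
[1]
  A→A A: FOLLOW(A) ⊇ FIRST(A) = {c}; new: +{c}
  S→A a d: FOLLOW(A) ⊇ FIRST(a) = {a}; new: +{a}
  FOLLOW(S)={$}  FOLLOW(A)={a,c}
[2] (no change)
  FOLLOW(S)={$}  FOLLOW(A)={a,c}

FOLLOW(A) = ["a", "c"]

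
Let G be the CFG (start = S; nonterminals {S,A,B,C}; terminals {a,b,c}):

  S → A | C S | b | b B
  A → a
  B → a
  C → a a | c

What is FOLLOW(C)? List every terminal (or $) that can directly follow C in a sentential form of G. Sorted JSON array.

Compute FIRST by fixpoint:
round 1:
  A via A→a: +{a}
  B via B→a: +{a}
  C via C→a a: +{a}
  C via C→c: +{c}
  S via S→A: +{a}
  S via S→C S: +{c}
  S via S→b: +{b}
  FIRST[S]={a,b,c}  FIRST[A]={a}  FIRST[B]={a}  FIRST[C]={a,c}
round 2: (stable)
  FIRST[S]={a,b,c}  FIRST[A]={a}  FIRST[B]={a}  FIRST[C]={a,c}

Compute FOLLOW by fixpoint:
FOLLOW(S) := {$}
iter 1:
  S→A: FOLLOW(A) ⊇ FOLLOW(S) ⊇ {$}; new: +{$}
  S→C S: FOLLOW(C) ⊇ FIRST(S) = {a,b,c}; new: +{a,b,c}
  S→b B: FOLLOW(B) ⊇ FOLLOW(S) ⊇ {$}; new: +{$}
  FOLLOW[S]={$}  FOLLOW[A]={$}  FOLLOW[B]={$}  FOLLOW[C]={a,b,c}
iter 2: — fixpoint
  FOLLOW[S]={$}  FOLLOW[A]={$}  FOLLOW[B]={$}  FOLLOW[C]={a,b,c}

FOLLOW(C) = ["a", "b", "c"]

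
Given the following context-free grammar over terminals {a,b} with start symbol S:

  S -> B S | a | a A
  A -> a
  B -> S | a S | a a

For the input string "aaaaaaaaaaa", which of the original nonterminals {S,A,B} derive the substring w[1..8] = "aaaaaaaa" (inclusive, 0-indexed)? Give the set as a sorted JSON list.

Convert to CNF:
  S -> B S | T0 A | a
  A -> a
  B -> B S | T0 A | T0 S | T0 T0 | a
  T0 -> a

Fill CYK table bottom-up (cells [i..j] with 1 ≤ i ≤ j ≤ 8 only):
  T[1,1] 'a' = {A,B,S,T0}  orig:{A,B,S}
  T[2,2] 'a' = {A,B,S,T0}  orig:{A,B,S}
  T[3,3] 'a' = {A,B,S,T0}  orig:{A,B,S}
  T[4,4] 'a' = {A,B,S,T0}  orig:{A,B,S}
  T[5,5] 'a' = {A,B,S,T0}  orig:{A,B,S}
  T[6,6] 'a' = {A,B,S,T0}  orig:{A,B,S}
  T[7,7] 'a' = {A,B,S,T0}  orig:{A,B,S}
  T[8,8] 'a' = {A,B,S,T0}  orig:{A,B,S}
  T[1,2] 'aa' = {B,S}
  T[2,3] 'aa' = {B,S}
  T[3,4] 'aa' = {B,S}
  T[4,5] 'aa' = {B,S}
  T[5,6] 'aa' = {B,S}
  T[6,7] 'aa' = {B,S}
  T[7,8] 'aa' = {B,S}
  T[1,3] 'aaa' = {B,S}
  T[2,4] 'aaa' = {B,S}
  T[3,5] 'aaa' = {B,S}
  T[4,6] 'aaa' = {B,S}
  T[5,7] 'aaa' = {B,S}
  T[6,8] 'aaa' = {B,S}
  T[1,4] 'aaaa' = {B,S}
  T[2,5] 'aaaa' = {B,S}
  T[3,6] 'aaaa' = {B,S}
  T[4,7] 'aaaa' = {B,S}
  T[5,8] 'aaaa' = {B,S}
  T[1,5] 'aaaaa' = {B,S}
  T[2,6] 'aaaaa' = {B,S}
  T[3,7] 'aaaaa' = {B,S}
  T[4,8] 'aaaaa' = {B,S}
  T[1,6] 'aaaaaa' = {B,S}
  T[2,7] 'aaaaaa' = {B,S}
  T[3,8] 'aaaaaa' = {B,S}
  T[1,7] 'aaaaaaa' = {B,S}
  T[2,8] 'aaaaaaa' = {B,S}
  T[1,8] 'aaaaaaaa' = {B,S}

Original NTs in T[1,8] deriving "aaaaaaaa": ["B", "S"]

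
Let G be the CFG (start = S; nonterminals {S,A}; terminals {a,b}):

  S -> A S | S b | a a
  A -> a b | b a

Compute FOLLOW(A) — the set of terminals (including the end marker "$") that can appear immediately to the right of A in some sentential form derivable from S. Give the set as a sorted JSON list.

Compute FIRST by fixpoint:
iter 1:
  A via A→a b: +{a}
  A via A→b a: +{b}
  S via S→A S: +{a,b}
  FIRST(S)={a,b}  FIRST(A)={a,b}
iter 2: done
  FIRST(S)={a,b}  FIRST(A)={a,b}

FOLLOW sets:
seed FOLLOW(S) with $
round 1:
  S→A S: FOLLOW(A) ⊇ FIRST(S) = {a,b}; new: +{a,b}
  S→S b: FOLLOW(S) ⊇ FIRST(b) = {b}; new: +{b}
  FOLLOW[S]={$,b}  FOLLOW[A]={a,b}
round 2: (stable)
  FOLLOW[S]={$,b}  FOLLOW[A]={a,b}

FOLLOW(A) = ["a", "b"]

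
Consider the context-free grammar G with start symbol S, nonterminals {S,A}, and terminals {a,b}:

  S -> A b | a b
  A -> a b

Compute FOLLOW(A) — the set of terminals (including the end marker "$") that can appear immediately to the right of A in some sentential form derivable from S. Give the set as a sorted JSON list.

FIRST sets, iterate to fixpoint:
pass 1:
  A via A→a b: +{a}
  S via S→A b: +{a}
  FIRST(S)={a}  FIRST(A)={a}
pass 2: (no change)
  FIRST(S)={a}  FIRST(A)={a}

FOLLOW sets:
initialize: $ ∈ FOLLOW(S)
round 1:
  S→A b: FOLLOW(A) ⊇ FIRST(b) = {b}; new: +{b}
  FOLLOW(S)={$}  FOLLOW(A)={b}
round 2: — fixpoint
  FOLLOW(S)={$}  FOLLOW(A)={b}

FOLLOW(A) = ["b"]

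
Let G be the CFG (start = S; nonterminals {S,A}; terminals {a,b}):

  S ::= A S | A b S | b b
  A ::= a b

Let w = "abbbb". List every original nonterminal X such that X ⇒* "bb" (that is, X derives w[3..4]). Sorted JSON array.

CNF form of G:
  S -> A S | A X2 | T1 T1
  A -> T0 T1
  T0 -> a
  T1 -> b
  X2 -> T1 S

Fill CYK table bottom-up (cells [i..j] with 3 ≤ i ≤ j ≤ 4 only):
  cell(3,3) b: {T1}  orig:{}
  cell(4,4) b: {T1}  orig:{}
  cell(3,4) bb: {S}

Original NTs in T[3,4] deriving "bb": ["S"]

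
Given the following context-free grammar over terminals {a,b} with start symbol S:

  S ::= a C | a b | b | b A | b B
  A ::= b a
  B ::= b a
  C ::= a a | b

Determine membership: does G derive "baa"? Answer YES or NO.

CNF form of G:
  S -> T0 A | T0 B | T1 C | T1 T0 | b
  A -> T0 T1
  B -> T0 T1
  C -> T1 T1 | b
  T0 -> b
  T1 -> a

CYK fill:
  cell(0,0) b: {C,S,T0}  orig:{C,S}
  cell(1,1) a: {T1}  orig:{}
  cell(2,2) a: {T1}  orig:{}
  cell(0,1) ba: {A,B}
  cell(1,2) aa: {C}
  cell(0,2) baa: ∅

S ∉ T[0,2] ⇒ NO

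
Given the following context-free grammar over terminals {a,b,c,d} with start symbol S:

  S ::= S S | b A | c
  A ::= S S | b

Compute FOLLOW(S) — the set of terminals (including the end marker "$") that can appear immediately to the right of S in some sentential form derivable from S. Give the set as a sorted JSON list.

Compute FIRST by fixpoint:
iter 1:
  A via A→b: +{b}
  S via S→b A: +{b}
  S via S→c: +{c}
  FIRST(S)={b,c}  FIRST(A)={b}
iter 2:
  A via A→S S: +{c}
  FIRST(S)={b,c}  FIRST(A)={b,c}
iter 3: done
  FIRST(S)={b,c}  FIRST(A)={b,c}

FOLLOW sets:
FOLLOW(S) := {$}
iter 1:
  A→S S: FOLLOW(S) ⊇ FIRST(S) = {b,c}; new: +{b,c}
  S→b A: FOLLOW(A) ⊇ FOLLOW(S) ⊇ {$,b,c}; new: +{$,b,c}
  FOLLOW[S]={$,b,c}  FOLLOW[A]={$,b,c}
iter 2: (no change)
  FOLLOW[S]={$,b,c}  FOLLOW[A]={$,b,c}

FOLLOW(S) = ["$", "b", "c"]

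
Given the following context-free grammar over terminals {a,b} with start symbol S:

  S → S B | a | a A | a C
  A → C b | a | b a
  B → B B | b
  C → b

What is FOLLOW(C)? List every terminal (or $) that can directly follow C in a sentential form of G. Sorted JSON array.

FIRST sets, iterate to fixpoint:
iter 1:
  A via A→a: +{a}
  A via A→b a: +{b}
  B via B→b: +{b}
  C via C→b: +{b}
  S via S→a: +{a}
  S: {a}  A: {a,b}  B: {b}  C: {b}
iter 2: (no change)
  S: {a}  A: {a,b}  B: {b}  C: {b}

Compute FOLLOW by fixpoint:
initialize: $ ∈ FOLLOW(S)
pass 1:
  A→C b: FOLLOW(C) ⊇ FIRST(b) = {b}; new: +{b}
  B→B B: FOLLOW(B) ⊇ FIRST(B) = {b}; new: +{b}
  S→S B: FOLLOW(S) ⊇ FIRST(B) = {b}; new: +{b}
  S→S B: FOLLOW(B) ⊇ FOLLOW(S) ⊇ {$,b}; new: +{$}
  S→a A: FOLLOW(A) ⊇ FOLLOW(S) ⊇ {$,b}; new: +{$,b}
  S→a C: FOLLOW(C) ⊇ FOLLOW(S) ⊇ {$,b}; new: +{$}
  S: {$,b}  A: {$,b}  B: {$,b}  C: {$,b}
pass 2: (no change)
  S: {$,b}  A: {$,b}  B: {$,b}  C: {$,b}

FOLLOW(C) = ["$", "b"]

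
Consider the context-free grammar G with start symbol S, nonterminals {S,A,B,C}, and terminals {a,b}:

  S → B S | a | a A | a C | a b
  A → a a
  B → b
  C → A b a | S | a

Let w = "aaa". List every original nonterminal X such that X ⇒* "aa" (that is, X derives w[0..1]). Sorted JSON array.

CNF form of G:
  S -> B S | T0 A | T0 C | T0 T1 | a
  A -> T0 T0
  B -> b
  C -> A X2 | B S | T0 A | T0 C | T0 T1 | a
  T0 -> a
  T1 -> b
  X2 -> T1 T0

Fill CYK table bottom-up (cells [i..j] with 0 ≤ i ≤ j ≤ 1 only):
  [0..0]={C,S,T0}  "a"  orig:{C,S}
  [1..1]={C,S,T0}  "a"  orig:{C,S}
  [0..1]={A,C,S}  "aa"

Original NTs in T[0,1] deriving "aa": ["A", "C", "S"]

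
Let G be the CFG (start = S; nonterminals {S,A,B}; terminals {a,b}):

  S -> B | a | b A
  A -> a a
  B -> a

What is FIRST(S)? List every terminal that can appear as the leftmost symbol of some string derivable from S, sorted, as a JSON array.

FIRST sets, iterate to fixpoint:
iter 1:
  A via A→a a: +{a}
  B via B→a: +{a}
  S via S→B: +{a}
  S via S→b A: +{b}
  FIRST[S]={a,b}  FIRST[A]={a}  FIRST[B]={a}
iter 2: (stable)
  FIRST[S]={a,b}  FIRST[A]={a}  FIRST[B]={a}

FIRST(S) = ["a", "b"]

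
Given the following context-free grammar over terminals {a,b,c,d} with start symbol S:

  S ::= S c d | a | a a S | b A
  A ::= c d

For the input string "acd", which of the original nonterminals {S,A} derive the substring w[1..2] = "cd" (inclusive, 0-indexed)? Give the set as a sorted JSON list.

CNF form of G:
  S -> S X4 | T2 X5 | T3 A | a
  A -> T0 T1
  T0 -> c
  T1 -> d
  T2 -> a
  T3 -> b
  X4 -> T0 T1
  X5 -> T2 S

CYK table (by increasing span), restricted to cells inside w[1..2]:
  [1..1]={T0}  "c"  orig:{}
  [2..2]={T1}  "d"  orig:{}
  [1..2]={A,X4}  "cd"  orig:{A}

Original NTs in T[1,2] deriving "cd": ["A"]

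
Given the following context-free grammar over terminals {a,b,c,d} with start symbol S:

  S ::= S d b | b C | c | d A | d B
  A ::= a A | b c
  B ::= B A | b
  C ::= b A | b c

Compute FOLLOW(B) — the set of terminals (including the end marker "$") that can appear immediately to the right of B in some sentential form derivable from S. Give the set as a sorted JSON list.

FIRST sets, iterate to fixpoint:
iter 1:
  A via A→a A: +{a}
  A via A→b c: +{b}
  B via B→b: +{b}
  C via C→b A: +{b}
  S via S→b C: +{b}
  S via S→c: +{c}
  S via S→d A: +{d}
  S: {b,c,d}  A: {a,b}  B: {b}  C: {b}
iter 2: — fixpoint
  S: {b,c,d}  A: {a,b}  B: {b}  C: {b}

Compute FOLLOW by fixpoint:
initialize: $ ∈ FOLLOW(S)
round 1:
  B→B A: FOLLOW(B) ⊇ FIRST(A) = {a,b}; new: +{a,b}
  B→B A: FOLLOW(A) ⊇ FOLLOW(B) ⊇ {a,b}; new: +{a,b}
  S→S d b: FOLLOW(S) ⊇ FIRST(d) = {d}; new: +{d}
  S→b C: FOLLOW(C) ⊇ FOLLOW(S) ⊇ {$,d}; new: +{$,d}
  S→d A: FOLLOW(A) ⊇ FOLLOW(S) ⊇ {$,d}; new: +{$,d}
  S→d B: FOLLOW(B) ⊇ FOLLOW(S) ⊇ {$,d}; new: +{$,d}
  S: {$,d}  A: {$,a,b,d}  B: {$,a,b,d}  C: {$,d}
round 2: (no change)
  S: {$,d}  A: {$,a,b,d}  B: {$,a,b,d}  C: {$,d}

FOLLOW(B) = ["$", "a", "b", "d"]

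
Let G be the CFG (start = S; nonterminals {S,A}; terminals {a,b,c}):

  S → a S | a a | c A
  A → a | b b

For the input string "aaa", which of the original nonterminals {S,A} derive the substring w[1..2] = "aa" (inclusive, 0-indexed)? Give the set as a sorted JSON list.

Convert to CNF:
  S -> T1 S | T1 T1 | T2 A
  A -> T0 T0 | a
  T0 -> b
  T1 -> a
  T2 -> c

CYK fill — only the sub-triangle for w[1..2]:
  [1..1]={A,T1}  "a"  orig:{A}
  [2..2]={A,T1}  "a"  orig:{A}
  [1..2]={S}  "aa"

Original NTs in T[1,2] deriving "aa": ["S"]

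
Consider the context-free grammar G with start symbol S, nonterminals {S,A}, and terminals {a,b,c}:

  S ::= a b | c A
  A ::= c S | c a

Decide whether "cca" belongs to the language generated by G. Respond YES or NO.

Convert to CNF:
  S -> T0 A | T1 T2
  A -> T0 S | T0 T1
  T0 -> c
  T1 -> a
  T2 -> b

CYK table (by increasing span):
  [0..0]={T0}  "c"  orig:{}
  [1..1]={T0}  "c"  orig:{}
  [2..2]={T1}  "a"  orig:{}
  [0..1]=∅  "cc"
  [1..2]={A}  "ca"
  [0..2]={S}  "cca"

S ∈ T[0,2] ⇒ YES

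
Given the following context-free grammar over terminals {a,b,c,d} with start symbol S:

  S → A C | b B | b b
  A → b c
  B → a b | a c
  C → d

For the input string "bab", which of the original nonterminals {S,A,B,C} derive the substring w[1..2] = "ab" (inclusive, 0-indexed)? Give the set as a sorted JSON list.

Convert to CNF:
  S -> A C | T0 B | T0 T0
  A -> T0 T1
  B -> T2 T0 | T2 T1
  C -> d
  T0 -> b
  T1 -> c
  T2 -> a

CYK table (by increasing span) — only the sub-triangle for w[1..2]:
  cell(1,1) a: {T2}  orig:{}
  cell(2,2) b: {T0}  orig:{}
  cell(1,2) ab: {B}

Original NTs in T[1,2] deriving "ab": ["B"]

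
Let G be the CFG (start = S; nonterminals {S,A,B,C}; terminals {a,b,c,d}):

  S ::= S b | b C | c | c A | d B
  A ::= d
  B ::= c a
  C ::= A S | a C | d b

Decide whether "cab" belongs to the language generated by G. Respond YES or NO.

CNF form of G:
  S -> S T3 | T0 A | T2 B | T3 C | c
  A -> d
  B -> T0 T1
  C -> A S | T1 C | T2 T3
  T0 -> c
  T1 -> a
  T2 -> d
  T3 -> b

CYK fill:
  cell(0,0) c: {S,T0}  orig:{S}
  cell(1,1) a: {T1}  orig:{}
  cell(2,2) b: {T3}  orig:{}
  cell(0,1) ca: {B}
  cell(1,2) ab: ∅
  cell(0,2) cab: ∅

S ∉ T[0,2] ⇒ NO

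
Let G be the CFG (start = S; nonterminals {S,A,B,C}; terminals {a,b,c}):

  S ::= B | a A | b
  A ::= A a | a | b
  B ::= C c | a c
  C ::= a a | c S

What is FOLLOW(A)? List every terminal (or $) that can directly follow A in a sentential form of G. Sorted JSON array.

Compute FIRST by fixpoint:
pass 1:
  A via A→a: +{a}
  A via A→b: +{b}
  B via B→a c: +{a}
  C via C→a a: +{a}
  C via C→c S: +{c}
  S via S→B: +{a}
  S via S→b: +{b}
  FIRST(S)={a,b}  FIRST(A)={a,b}  FIRST(B)={a}  FIRST(C)={a,c}
pass 2:
  B via B→C c: +{c}
  S via S→B: +{c}
  FIRST(S)={a,b,c}  FIRST(A)={a,b}  FIRST(B)={a,c}  FIRST(C)={a,c}
pass 3: done
  FIRST(S)={a,b,c}  FIRST(A)={a,b}  FIRST(B)={a,c}  FIRST(C)={a,c}

FOLLOW iteration:
FOLLOW(S) := {$}
iter 1:
  A→A a: FOLLOW(A) ⊇ FIRST(a) = {a}; new: +{a}
  B→C c: FOLLOW(C) ⊇ FIRST(c) = {c}; new: +{c}
  C→c S: FOLLOW(S) ⊇ FOLLOW(C) ⊇ {c}; new: +{c}
  S→B: FOLLOW(B) ⊇ FOLLOW(S) ⊇ {$,c}; new: +{$,c}
  S→a A: FOLLOW(A) ⊇ FOLLOW(S) ⊇ {$,c}; new: +{$,c}
  FOLLOW(S)={$,c}  FOLLOW(A)={$,a,c}  FOLLOW(B)={$,c}  FOLLOW(C)={c}
iter 2: done
  FOLLOW(S)={$,c}  FOLLOW(A)={$,a,c}  FOLLOW(B)={$,c}  FOLLOW(C)={c}

FOLLOW(A) = ["$", "a", "c"]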